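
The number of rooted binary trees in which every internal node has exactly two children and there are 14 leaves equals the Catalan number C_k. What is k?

A full binary tree with L leaves has L−1 internal nodes and is counted by C_{L−1}; L = 14 gives C_13.

13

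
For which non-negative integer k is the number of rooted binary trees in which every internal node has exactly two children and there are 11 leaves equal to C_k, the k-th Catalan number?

10

A full binary tree with L leaves has L−1 internal nodes and is counted by C_{L−1}; L = 11 gives C_10.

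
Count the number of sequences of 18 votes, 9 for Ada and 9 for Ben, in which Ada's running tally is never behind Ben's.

4862

Reading a vote for the leader as '(' and for the other as ')' turns such a sequence into a balanced string of 9 pairs, so the count is C_9.
C_9 = 4862.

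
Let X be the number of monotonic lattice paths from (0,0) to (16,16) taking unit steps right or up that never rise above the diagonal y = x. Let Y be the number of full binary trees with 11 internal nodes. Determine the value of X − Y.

35298884

Monotone paths in an n×n grid that stay weakly below the diagonal are counted by C_n; here n = 16. So X = C_16 = 35357670.
Full binary trees with n internal nodes are counted by C_n; here n = 11. So Y = C_11 = 58786.
X − Y = 35357670 − 58786 = 35298884.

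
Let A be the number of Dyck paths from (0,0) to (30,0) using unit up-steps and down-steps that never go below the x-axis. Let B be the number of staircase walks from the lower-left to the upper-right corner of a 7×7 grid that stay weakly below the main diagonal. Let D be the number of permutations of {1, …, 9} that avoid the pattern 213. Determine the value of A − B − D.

Paths of 15 up- and 15 down-steps that never dip below the axis are Dyck paths; their count is C_15. So A = C_15 = 9694845.
Monotone paths in an n×n grid that stay weakly below the diagonal are counted by C_n; here n = 7. So B = C_7 = 429.
For any fixed pattern of length 3, the pattern-avoiding permutations of [9] number C_9. So D = C_9 = 4862.
A − B − D = 9694845 − 429 − 4862 = 9689554.

9689554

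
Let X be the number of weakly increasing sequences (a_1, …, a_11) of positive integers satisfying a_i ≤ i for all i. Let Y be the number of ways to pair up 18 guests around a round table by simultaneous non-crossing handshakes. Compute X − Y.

Weakly increasing sequences with a_i ≤ i biject with Dyck paths of semilength 11, so there are C_11. So X = C_11 = 58786.
Non-crossing handshake pairings of 2n people are counted by C_n; 18 people gives n = 9. So Y = C_9 = 4862.
X − Y = 58786 − 4862 = 53924.

53924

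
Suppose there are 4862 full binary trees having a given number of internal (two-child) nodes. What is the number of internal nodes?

Full binary trees with n internal nodes are counted by C_n, and C_9 = 4862.

9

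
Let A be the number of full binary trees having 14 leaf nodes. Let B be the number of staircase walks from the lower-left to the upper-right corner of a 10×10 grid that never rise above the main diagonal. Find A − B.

726104

A full binary tree with L leaves has L−1 internal nodes and is counted by C_{L−1}; L = 14 gives C_13. So A = C_13 = 742900.
Sub-diagonal monotone paths from (0,0) to (10,10) biject with Dyck paths of semilength 10, giving C_10. So B = C_10 = 16796.
A − B = 742900 − 16796 = 726104.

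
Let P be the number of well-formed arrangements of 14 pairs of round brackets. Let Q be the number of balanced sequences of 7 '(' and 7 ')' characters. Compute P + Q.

2674869

A balanced arrangement of 14 bracket pairs is a Dyck word of semilength 14, so the count is C_14. So P = C_14 = 2674440.
Balanced strings of n pairs of brackets are counted by C_n; here n = 7. So Q = C_7 = 429.
P + Q = 2674440 + 429 = 2674869.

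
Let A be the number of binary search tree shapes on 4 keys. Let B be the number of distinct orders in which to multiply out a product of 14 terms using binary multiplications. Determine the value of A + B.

742914

Binary trees (left/right distinguished) on n nodes are counted by C_n; here n = 4. So A = C_4 = 14.
Ways to associate a product of 14 factors correspond to binary trees on 14 leaves, so the count is C_13. So B = C_13 = 742900.
A + B = 14 + 742900 = 742914.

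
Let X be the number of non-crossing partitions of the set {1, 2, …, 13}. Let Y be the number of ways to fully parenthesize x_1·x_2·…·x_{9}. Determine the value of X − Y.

The non-crossing partitions of [13] form a lattice of size C_13. So X = C_13 = 742900.
Ways to associate a product of 9 factors correspond to binary trees on 9 leaves, so the count is C_8. So Y = C_8 = 1430.
X − Y = 742900 − 1430 = 741470.

741470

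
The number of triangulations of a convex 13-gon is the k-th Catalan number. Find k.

A convex 13-gon is triangulated into 11 triangles, and the number of such triangulations is the Catalan number C_{13−2} = C_11.

11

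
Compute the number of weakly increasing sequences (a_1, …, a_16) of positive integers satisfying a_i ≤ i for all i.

35357670

Such sub-staircase sequences of length n are counted by C_n; here n = 16.
C_16 = 35357670.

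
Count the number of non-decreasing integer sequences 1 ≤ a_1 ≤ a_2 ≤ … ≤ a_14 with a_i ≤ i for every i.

Weakly increasing sequences with a_i ≤ i biject with Dyck paths of semilength 14, so there are C_14.
C_14 = C_13 · 2(2·13+1)/(13+2) = 742900 · 54/15 = 2674440.

2674440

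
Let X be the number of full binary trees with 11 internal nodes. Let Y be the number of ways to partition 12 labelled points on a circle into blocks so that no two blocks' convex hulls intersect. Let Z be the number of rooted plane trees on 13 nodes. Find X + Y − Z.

58786

The number of full binary trees on 11 internal nodes is the Catalan number C_11. So X = C_11 = 58786.
Non-crossing partitions of an n-element set are counted by C_n; here n = 12. So Y = C_12 = 208012.
A rooted plane tree on 13 nodes has 12 edges, and such trees are counted by C_12. So Z = C_12 = 208012.
X + Y − Z = 58786 + 208012 − 208012 = 58786.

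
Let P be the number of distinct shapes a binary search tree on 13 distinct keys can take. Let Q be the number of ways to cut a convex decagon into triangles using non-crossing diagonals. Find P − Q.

Rooted binary trees with 13 nodes (each child slot possibly empty) number C_13. So P = C_13 = 742900.
Triangulations of a convex m-gon are counted by C_{m−2}; with m = 10 this is C_8. So Q = C_8 = 1430.
P − Q = 742900 − 1430 = 741470.

741470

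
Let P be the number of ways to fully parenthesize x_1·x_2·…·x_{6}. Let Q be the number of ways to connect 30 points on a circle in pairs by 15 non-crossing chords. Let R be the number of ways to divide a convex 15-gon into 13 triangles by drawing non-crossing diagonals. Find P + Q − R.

Ways to associate a product of 6 factors correspond to binary trees on 6 leaves, so the count is C_5. So P = C_5 = 42.
Pairing 30 circle points by 15 non-crossing chords gives C_15 matchings. So Q = C_15 = 9694845.
Triangulations of a convex m-gon are counted by C_{m−2}; with m = 15 this is C_13. So R = C_13 = 742900.
P + Q − R = 42 + 9694845 − 742900 = 8951987.

8951987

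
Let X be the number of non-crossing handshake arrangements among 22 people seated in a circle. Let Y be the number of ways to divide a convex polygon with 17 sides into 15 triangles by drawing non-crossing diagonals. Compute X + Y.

9753631

With 22 = 2·11 people, non-crossing handshake pairings are non-crossing perfect matchings on a circle, counted by C_11. So X = C_11 = 58786.
A convex 17-gon is triangulated into 15 triangles, and the number of such triangulations is the Catalan number C_{17−2} = C_15. So Y = C_15 = 9694845.
X + Y = 58786 + 9694845 = 9753631.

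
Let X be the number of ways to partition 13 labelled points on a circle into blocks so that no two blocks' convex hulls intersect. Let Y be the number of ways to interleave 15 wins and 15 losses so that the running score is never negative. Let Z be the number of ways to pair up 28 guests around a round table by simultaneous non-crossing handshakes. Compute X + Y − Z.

Non-crossing partitions of an n-element set are counted by C_n; here n = 13. So X = C_13 = 742900.
Reading a vote for the leader as '(' and for the other as ')' turns such a sequence into a balanced string of 15 pairs, so the count is C_15. So Y = C_15 = 9694845.
With 28 = 2·14 people, non-crossing handshake pairings are non-crossing perfect matchings on a circle, counted by C_14. So Z = C_14 = 2674440.
X + Y − Z = 742900 + 9694845 − 2674440 = 7763305.

7763305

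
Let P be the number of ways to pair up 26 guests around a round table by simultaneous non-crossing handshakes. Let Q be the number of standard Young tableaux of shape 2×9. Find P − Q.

738038

Non-crossing handshake pairings of 2n people are counted by C_n; 26 people gives n = 13. So P = C_13 = 742900.
By the hook-length formula (or a Dyck-path bijection), SYT of shape 2×9 number C_9. So Q = C_9 = 4862.
P − Q = 742900 − 4862 = 738038.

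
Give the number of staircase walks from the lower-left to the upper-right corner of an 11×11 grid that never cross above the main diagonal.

58786

Monotone paths in an n×n grid that stay weakly below the diagonal are counted by C_n; here n = 11.
C_11 = 58786.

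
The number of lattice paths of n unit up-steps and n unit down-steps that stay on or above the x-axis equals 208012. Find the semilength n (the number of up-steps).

12

Dyck paths of semilength n are counted by C_n; 208012 = C_12.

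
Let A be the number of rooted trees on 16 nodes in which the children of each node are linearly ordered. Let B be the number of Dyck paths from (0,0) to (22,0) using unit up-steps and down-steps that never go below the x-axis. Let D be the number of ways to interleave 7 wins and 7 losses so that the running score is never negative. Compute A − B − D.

9635630

Rooted ordered (plane) trees on m nodes have m−1 edges and are counted by C_{m−1}; m = 16 gives C_15. So A = C_15 = 9694845.
Paths of 11 up- and 11 down-steps that never dip below the axis are Dyck paths; their count is C_11. So B = C_11 = 58786.
Reading a vote for the leader as '(' and for the other as ')' turns such a sequence into a balanced string of 7 pairs, so the count is C_7. So D = C_7 = 429.
A − B − D = 9694845 − 58786 − 429 = 9635630.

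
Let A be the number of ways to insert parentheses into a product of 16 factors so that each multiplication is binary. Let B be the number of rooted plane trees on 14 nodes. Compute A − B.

Bracketing 16 factors into binary products is counted by C_{16−1} = C_15. So A = C_15 = 9694845.
A rooted plane tree on 14 nodes has 13 edges, and such trees are counted by C_13. So B = C_13 = 742900.
A − B = 9694845 − 742900 = 8951945.

8951945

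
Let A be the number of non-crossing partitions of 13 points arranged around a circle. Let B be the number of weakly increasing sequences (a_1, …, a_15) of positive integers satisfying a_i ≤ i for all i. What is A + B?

10437745

Non-crossing partitions of an n-element set are counted by C_n; here n = 13. So A = C_13 = 742900.
Such sub-staircase sequences of length n are counted by C_n; here n = 15. So B = C_15 = 9694845.
A + B = 742900 + 9694845 = 10437745.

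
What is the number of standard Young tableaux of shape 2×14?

2674440

Standard Young tableaux of shape 2×n are counted by C_n; here n = 14.
C_14 = C(28,14)/15 = 40116600/15 = 2674440.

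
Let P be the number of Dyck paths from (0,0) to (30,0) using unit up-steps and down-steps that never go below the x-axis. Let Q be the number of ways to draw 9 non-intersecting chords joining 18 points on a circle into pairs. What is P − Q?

Dyck paths of semilength n (length 2n) are counted by C_n; here n = 15. So P = C_15 = 9694845.
Pairing 18 circle points by 9 non-crossing chords gives C_9 matchings. So Q = C_9 = 4862.
P − Q = 9694845 − 4862 = 9689983.

9689983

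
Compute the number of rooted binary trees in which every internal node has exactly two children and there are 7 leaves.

Full binary trees with 7 leaves have 7−1 = 6 internal nodes, so there are C_6 of them.
C_6 = 132.

132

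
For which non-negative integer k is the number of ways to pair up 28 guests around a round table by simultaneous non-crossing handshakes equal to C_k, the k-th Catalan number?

14

Non-crossing handshake pairings of 2n people are counted by C_n; 28 people gives n = 14.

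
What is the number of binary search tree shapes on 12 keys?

There are C_n binary search tree shapes on n keys; with n = 12 that is C_12.
C_12 = 208012.

208012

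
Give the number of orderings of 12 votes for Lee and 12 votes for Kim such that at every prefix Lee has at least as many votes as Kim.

208012

Ballot sequences with n votes each where one side never trails are Dyck words, counted by C_n; here n = 12.
C_12 = 208012.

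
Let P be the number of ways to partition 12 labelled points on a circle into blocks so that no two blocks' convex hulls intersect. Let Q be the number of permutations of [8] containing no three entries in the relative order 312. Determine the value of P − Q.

206582

The non-crossing partitions of [12] form a lattice of size C_12. So P = C_12 = 208012.
For any fixed pattern of length 3, the pattern-avoiding permutations of [8] number C_8. So Q = C_8 = 1430.
P − Q = 208012 − 1430 = 206582.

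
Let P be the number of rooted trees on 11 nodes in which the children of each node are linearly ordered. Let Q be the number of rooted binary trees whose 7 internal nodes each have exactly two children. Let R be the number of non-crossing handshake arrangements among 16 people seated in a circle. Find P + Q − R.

A rooted plane tree on 11 nodes has 10 edges, and such trees are counted by C_10. So P = C_10 = 16796.
Full binary trees with n internal nodes are counted by C_n; here n = 7. So Q = C_7 = 429.
With 16 = 2·8 people, non-crossing handshake pairings are non-crossing perfect matchings on a circle, counted by C_8. So R = C_8 = 1430.
P + Q − R = 16796 + 429 − 1430 = 15795.

15795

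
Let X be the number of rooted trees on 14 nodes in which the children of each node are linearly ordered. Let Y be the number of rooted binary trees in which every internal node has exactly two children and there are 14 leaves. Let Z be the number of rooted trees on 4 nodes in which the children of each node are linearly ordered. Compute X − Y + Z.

Rooted ordered (plane) trees on m nodes have m−1 edges and are counted by C_{m−1}; m = 14 gives C_13. So X = C_13 = 742900.
A full binary tree with L leaves has L−1 internal nodes and is counted by C_{L−1}; L = 14 gives C_13. So Y = C_13 = 742900.
A rooted plane tree on 4 nodes has 3 edges, and such trees are counted by C_3. So Z = C_3 = 5.
X − Y + Z = 742900 − 742900 + 5 = 5.

5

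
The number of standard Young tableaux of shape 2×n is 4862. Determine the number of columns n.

9

Standard Young tableaux of shape 2×n are counted by C_n. Since C_9 = 4862, the index is 9.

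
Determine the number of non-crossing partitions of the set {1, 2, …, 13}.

742900

Non-crossing partitions of an n-element set are counted by C_n; here n = 13.
C_13 = C_12 · 2(2·12+1)/(12+2) = 208012 · 50/14 = 742900.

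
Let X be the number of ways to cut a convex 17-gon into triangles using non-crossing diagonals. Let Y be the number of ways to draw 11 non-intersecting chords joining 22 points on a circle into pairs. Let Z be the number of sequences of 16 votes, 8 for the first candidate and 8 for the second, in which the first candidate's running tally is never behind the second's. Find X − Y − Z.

Triangulations of a convex m-gon are counted by C_{m−2}; with m = 17 this is C_15. So X = C_15 = 9694845.
Pairing 22 circle points by 11 non-crossing chords gives C_11 matchings. So Y = C_11 = 58786.
Reading a vote for the leader as '(' and for the other as ')' turns such a sequence into a balanced string of 8 pairs, so the count is C_8. So Z = C_8 = 1430.
X − Y − Z = 9694845 − 58786 − 1430 = 9634629.

9634629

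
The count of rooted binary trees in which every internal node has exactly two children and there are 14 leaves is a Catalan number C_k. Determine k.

13

A full binary tree with L leaves has L−1 internal nodes and is counted by C_{L−1}; L = 14 gives C_13.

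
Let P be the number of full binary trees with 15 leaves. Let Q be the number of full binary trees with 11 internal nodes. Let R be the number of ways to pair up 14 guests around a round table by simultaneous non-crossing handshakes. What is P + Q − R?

2732797

A full binary tree with L leaves has L−1 internal nodes and is counted by C_{L−1}; L = 15 gives C_14. So P = C_14 = 2674440.
The number of full binary trees on 11 internal nodes is the Catalan number C_11. So Q = C_11 = 58786.
With 14 = 2·7 people, non-crossing handshake pairings are non-crossing perfect matchings on a circle, counted by C_7. So R = C_7 = 429.
P + Q − R = 2674440 + 58786 − 429 = 2732797.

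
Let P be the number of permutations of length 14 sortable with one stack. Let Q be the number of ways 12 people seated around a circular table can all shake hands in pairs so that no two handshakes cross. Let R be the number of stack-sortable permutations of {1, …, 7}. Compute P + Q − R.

2674143

By Knuth's characterisation, the stack-sortable permutations of length 14 are the 231-avoiders, numbering C_14. So P = C_14 = 2674440.
With 12 = 2·6 people, non-crossing handshake pairings are non-crossing perfect matchings on a circle, counted by C_6. So Q = C_6 = 132.
By Knuth's characterisation, the stack-sortable permutations of length 7 are the 231-avoiders, numbering C_7. So R = C_7 = 429.
P + Q − R = 2674440 + 132 − 429 = 2674143.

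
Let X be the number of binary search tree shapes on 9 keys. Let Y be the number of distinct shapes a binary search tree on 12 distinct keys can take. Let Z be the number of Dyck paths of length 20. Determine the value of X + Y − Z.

There are C_n binary search tree shapes on n keys; with n = 9 that is C_9. So X = C_9 = 4862.
There are C_n binary search tree shapes on n keys; with n = 12 that is C_12. So Y = C_12 = 208012.
A Dyck path with 10 up-steps and 10 down-steps has semilength 10, so there are C_10 of them. So Z = C_10 = 16796.
X + Y − Z = 4862 + 208012 − 16796 = 196078.

196078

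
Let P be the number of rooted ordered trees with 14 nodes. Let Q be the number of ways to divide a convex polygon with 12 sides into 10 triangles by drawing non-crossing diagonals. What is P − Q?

726104

Rooted ordered (plane) trees on m nodes have m−1 edges and are counted by C_{m−1}; m = 14 gives C_13. So P = C_13 = 742900.
The number of triangulations of a 12-gon is the Catalan number C_10 (index = sides − 2). So Q = C_10 = 16796.
P − Q = 742900 − 16796 = 726104.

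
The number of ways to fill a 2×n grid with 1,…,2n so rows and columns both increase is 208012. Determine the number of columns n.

Standard Young tableaux of shape 2×n are counted by C_n. Since C_12 = 208012, the index is 12.

12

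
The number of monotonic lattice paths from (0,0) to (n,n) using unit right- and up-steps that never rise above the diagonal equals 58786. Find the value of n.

11

Such diagonal-avoiding paths in an n×n grid are counted by C_n; 58786 = C_11.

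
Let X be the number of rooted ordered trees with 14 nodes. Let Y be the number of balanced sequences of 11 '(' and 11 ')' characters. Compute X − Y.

A rooted plane tree on 14 nodes has 13 edges, and such trees are counted by C_13. So X = C_13 = 742900.
Balanced strings of n pairs of brackets are counted by C_n; here n = 11. So Y = C_11 = 58786.
X − Y = 742900 − 58786 = 684114.

684114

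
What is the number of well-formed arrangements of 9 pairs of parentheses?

Balanced strings of n pairs of brackets are counted by C_n; here n = 9.
C_9 = C_8 · 2(2·8+1)/(8+2) = 1430 · 34/10 = 4862.

4862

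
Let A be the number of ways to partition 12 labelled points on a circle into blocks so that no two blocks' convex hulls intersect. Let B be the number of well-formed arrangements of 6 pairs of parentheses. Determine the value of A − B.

207880

Non-crossing partitions of an n-element set are counted by C_n; here n = 12. So A = C_12 = 208012.
With 6 pairs the number of balanced bracket strings is the Catalan number C_6. So B = C_6 = 132.
A − B = 208012 − 132 = 207880.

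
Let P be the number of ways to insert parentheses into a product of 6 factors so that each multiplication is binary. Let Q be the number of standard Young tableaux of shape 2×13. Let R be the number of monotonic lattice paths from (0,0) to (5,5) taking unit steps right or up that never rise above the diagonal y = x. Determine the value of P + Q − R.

742900

Parenthesizations of m factors correspond to full binary trees with m leaves, counted by C_{m−1}; m = 6 gives C_5. So P = C_5 = 42.
By the hook-length formula (or a Dyck-path bijection), SYT of shape 2×13 number C_13. So Q = C_13 = 742900.
Monotone paths in an n×n grid that stay weakly below the diagonal are counted by C_n; here n = 5. So R = C_5 = 42.
P + Q − R = 42 + 742900 − 42 = 742900.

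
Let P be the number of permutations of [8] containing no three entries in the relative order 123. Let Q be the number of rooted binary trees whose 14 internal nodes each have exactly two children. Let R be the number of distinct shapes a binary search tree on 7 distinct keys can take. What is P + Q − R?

Permutations of [n] avoiding any single length-3 pattern are counted by C_n; here n = 8. So P = C_8 = 1430.
Full binary trees with n internal nodes are counted by C_n; here n = 14. So Q = C_14 = 2674440.
Binary trees (left/right distinguished) on n nodes are counted by C_n; here n = 7. So R = C_7 = 429.
P + Q − R = 1430 + 2674440 − 429 = 2675441.

2675441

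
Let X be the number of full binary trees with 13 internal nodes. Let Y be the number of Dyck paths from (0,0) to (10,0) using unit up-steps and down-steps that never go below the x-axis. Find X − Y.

742858

The number of full binary trees on 13 internal nodes is the Catalan number C_13. So X = C_13 = 742900.
Dyck paths of semilength n (length 2n) are counted by C_n; here n = 5. So Y = C_5 = 42.
X − Y = 742900 − 42 = 742858.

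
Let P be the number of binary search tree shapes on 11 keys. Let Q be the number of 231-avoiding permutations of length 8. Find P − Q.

Binary trees (left/right distinguished) on n nodes are counted by C_n; here n = 11. So P = C_11 = 58786.
For any fixed pattern of length 3, the pattern-avoiding permutations of [8] number C_8. So Q = C_8 = 1430.
P − Q = 58786 − 1430 = 57356.

57356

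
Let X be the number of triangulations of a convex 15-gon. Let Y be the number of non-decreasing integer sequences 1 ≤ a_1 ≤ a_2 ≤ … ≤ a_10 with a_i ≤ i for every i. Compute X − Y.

The number of triangulations of a 15-gon is the Catalan number C_13 (index = sides − 2). So X = C_13 = 742900.
Weakly increasing sequences with a_i ≤ i biject with Dyck paths of semilength 10, so there are C_10. So Y = C_10 = 16796.
X − Y = 742900 − 16796 = 726104.

726104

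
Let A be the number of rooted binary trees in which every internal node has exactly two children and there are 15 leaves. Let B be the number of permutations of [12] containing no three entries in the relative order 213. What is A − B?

2466428

Full binary trees with 15 leaves have 15−1 = 14 internal nodes, so there are C_14 of them. So A = C_14 = 2674440.
Permutations of [n] avoiding any single length-3 pattern are counted by C_n; here n = 12. So B = C_12 = 208012.
A − B = 2674440 − 208012 = 2466428.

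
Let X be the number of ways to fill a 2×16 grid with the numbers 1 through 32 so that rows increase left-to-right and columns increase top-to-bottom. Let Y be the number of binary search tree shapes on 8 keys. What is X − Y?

By the hook-length formula (or a Dyck-path bijection), SYT of shape 2×16 number C_16. So X = C_16 = 35357670.
There are C_n binary search tree shapes on n keys; with n = 8 that is C_8. So Y = C_8 = 1430.
X − Y = 35357670 − 1430 = 35356240.

35356240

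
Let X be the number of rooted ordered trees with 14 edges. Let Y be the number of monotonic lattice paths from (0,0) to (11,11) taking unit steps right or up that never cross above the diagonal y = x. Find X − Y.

A rooted plane tree with 14 edges has 15 nodes, and the count is C_14. So X = C_14 = 2674440.
Sub-diagonal monotone paths from (0,0) to (11,11) biject with Dyck paths of semilength 11, giving C_11. So Y = C_11 = 58786.
X − Y = 2674440 − 58786 = 2615654.

2615654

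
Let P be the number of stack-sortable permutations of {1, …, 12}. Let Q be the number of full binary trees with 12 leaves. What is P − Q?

149226

By Knuth's characterisation, the stack-sortable permutations of length 12 are the 231-avoiders, numbering C_12. So P = C_12 = 208012.
A full binary tree with L leaves has L−1 internal nodes and is counted by C_{L−1}; L = 12 gives C_11. So Q = C_11 = 58786.
P − Q = 208012 − 58786 = 149226.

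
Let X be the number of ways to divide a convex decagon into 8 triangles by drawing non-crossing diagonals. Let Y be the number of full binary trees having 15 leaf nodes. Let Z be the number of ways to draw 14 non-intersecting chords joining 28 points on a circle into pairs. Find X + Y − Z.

The number of triangulations of a 10-gon is the Catalan number C_8 (index = sides − 2). So X = C_8 = 1430.
A full binary tree with L leaves has L−1 internal nodes and is counted by C_{L−1}; L = 15 gives C_14. So Y = C_14 = 2674440.
Non-crossing perfect matchings of 2n points on a circle are counted by C_n; with 28 points, n = 14. So Z = C_14 = 2674440.
X + Y − Z = 1430 + 2674440 − 2674440 = 1430.

1430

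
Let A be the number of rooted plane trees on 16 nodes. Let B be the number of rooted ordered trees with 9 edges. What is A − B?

A rooted plane tree on 16 nodes has 15 edges, and such trees are counted by C_15. So A = C_15 = 9694845.
Rooted ordered trees with n edges are counted by C_n; here n = 9. So B = C_9 = 4862.
A − B = 9694845 − 4862 = 9689983.

9689983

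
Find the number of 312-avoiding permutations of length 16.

Permutations of [n] avoiding any single length-3 pattern are counted by C_n; here n = 16.
C_16 = C_15 · 2(2·15+1)/(15+2) = 9694845 · 62/17 = 35357670.

35357670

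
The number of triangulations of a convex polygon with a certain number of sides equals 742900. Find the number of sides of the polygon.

Triangulations of a convex m-gon are counted by C_{m−2}. Since C_13 = 742900, the index is 13.
So m − 2 = 13, giving m = 15 sides.

15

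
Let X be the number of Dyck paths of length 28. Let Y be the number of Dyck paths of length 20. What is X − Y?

Dyck paths of semilength n (length 2n) are counted by C_n; here n = 14. So X = C_14 = 2674440.
Paths of 10 up- and 10 down-steps that never dip below the axis are Dyck paths; their count is C_10. So Y = C_10 = 16796.
X − Y = 2674440 − 16796 = 2657644.

2657644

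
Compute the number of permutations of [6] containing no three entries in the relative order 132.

132

For any fixed pattern of length 3, the pattern-avoiding permutations of [6] number C_6.
C_6 = C(12,6)/7 = 924/7 = 132.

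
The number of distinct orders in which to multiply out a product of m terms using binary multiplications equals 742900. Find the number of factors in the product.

14

Parenthesizations of m factors are counted by C_{m−1}. The Catalan number equal to 742900 is C_13.
So the index is 13, and the number of factors is 13 + 1 = 14.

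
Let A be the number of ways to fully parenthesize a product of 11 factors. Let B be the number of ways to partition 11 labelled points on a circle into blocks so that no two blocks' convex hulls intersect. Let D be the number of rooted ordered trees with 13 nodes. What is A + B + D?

283594

Ways to associate a product of 11 factors correspond to binary trees on 11 leaves, so the count is C_10. So A = C_10 = 16796.
The non-crossing partitions of [11] form a lattice of size C_11. So B = C_11 = 58786.
Rooted ordered (plane) trees on m nodes have m−1 edges and are counted by C_{m−1}; m = 13 gives C_12. So D = C_12 = 208012.
A + B + D = 16796 + 58786 + 208012 = 283594.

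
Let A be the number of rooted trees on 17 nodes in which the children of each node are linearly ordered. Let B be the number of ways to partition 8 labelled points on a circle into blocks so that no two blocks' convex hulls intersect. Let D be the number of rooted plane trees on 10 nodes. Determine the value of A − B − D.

Rooted ordered (plane) trees on m nodes have m−1 edges and are counted by C_{m−1}; m = 17 gives C_16. So A = C_16 = 35357670.
The non-crossing partitions of [8] form a lattice of size C_8. So B = C_8 = 1430.
Rooted ordered (plane) trees on m nodes have m−1 edges and are counted by C_{m−1}; m = 10 gives C_9. So D = C_9 = 4862.
A − B − D = 35357670 − 1430 − 4862 = 35351378.

35351378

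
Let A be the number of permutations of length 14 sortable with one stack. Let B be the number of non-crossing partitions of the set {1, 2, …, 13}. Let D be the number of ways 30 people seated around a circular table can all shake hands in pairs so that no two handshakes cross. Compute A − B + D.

Stack-sortable permutations are exactly the 231-avoiding ones, counted by C_n; here n = 14. So A = C_14 = 2674440.
The non-crossing partitions of [13] form a lattice of size C_13. So B = C_13 = 742900.
With 30 = 2·15 people, non-crossing handshake pairings are non-crossing perfect matchings on a circle, counted by C_15. So D = C_15 = 9694845.
A − B + D = 2674440 − 742900 + 9694845 = 11626385.

11626385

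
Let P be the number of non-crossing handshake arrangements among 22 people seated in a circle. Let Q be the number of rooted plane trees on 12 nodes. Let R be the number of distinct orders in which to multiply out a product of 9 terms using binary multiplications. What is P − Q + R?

Non-crossing handshake pairings of 2n people are counted by C_n; 22 people gives n = 11. So P = C_11 = 58786.
Rooted ordered (plane) trees on m nodes have m−1 edges and are counted by C_{m−1}; m = 12 gives C_11. So Q = C_11 = 58786.
Bracketing 9 factors into binary products is counted by C_{9−1} = C_8. So R = C_8 = 1430.
P − Q + R = 58786 − 58786 + 1430 = 1430.

1430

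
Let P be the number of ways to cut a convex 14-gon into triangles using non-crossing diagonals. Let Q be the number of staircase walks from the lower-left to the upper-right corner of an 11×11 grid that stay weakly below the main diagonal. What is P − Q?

Triangulations of a convex m-gon are counted by C_{m−2}; with m = 14 this is C_12. So P = C_12 = 208012.
Sub-diagonal monotone paths from (0,0) to (11,11) biject with Dyck paths of semilength 11, giving C_11. So Q = C_11 = 58786.
P − Q = 208012 − 58786 = 149226.

149226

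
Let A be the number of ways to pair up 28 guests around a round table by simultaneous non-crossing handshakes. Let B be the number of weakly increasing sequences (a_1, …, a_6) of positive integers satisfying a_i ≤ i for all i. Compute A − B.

Non-crossing handshake pairings of 2n people are counted by C_n; 28 people gives n = 14. So A = C_14 = 2674440.
Such sub-staircase sequences of length n are counted by C_n; here n = 6. So B = C_6 = 132.
A − B = 2674440 − 132 = 2674308.

2674308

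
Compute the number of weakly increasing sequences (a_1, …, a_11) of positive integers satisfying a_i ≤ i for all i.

Weakly increasing sequences with a_i ≤ i biject with Dyck paths of semilength 11, so there are C_11.
C_11 = 58786.

58786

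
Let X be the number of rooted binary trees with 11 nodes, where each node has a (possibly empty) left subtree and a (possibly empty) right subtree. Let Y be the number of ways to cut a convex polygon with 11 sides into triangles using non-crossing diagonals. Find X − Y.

53924

Binary trees (left/right distinguished) on n nodes are counted by C_n; here n = 11. So X = C_11 = 58786.
Triangulations of a convex m-gon are counted by C_{m−2}; with m = 11 this is C_9. So Y = C_9 = 4862.
X − Y = 58786 − 4862 = 53924.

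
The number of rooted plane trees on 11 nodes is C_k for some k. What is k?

A rooted plane tree on 11 nodes has 10 edges, and such trees are counted by C_10.

10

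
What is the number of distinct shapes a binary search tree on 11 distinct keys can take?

Binary trees (left/right distinguished) on n nodes are counted by C_n; here n = 11.
C_11 = 58786.

58786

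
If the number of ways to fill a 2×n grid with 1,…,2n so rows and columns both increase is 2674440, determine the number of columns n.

Standard Young tableaux of shape 2×n are counted by C_n. The Catalan number equal to 2674440 is C_14.

14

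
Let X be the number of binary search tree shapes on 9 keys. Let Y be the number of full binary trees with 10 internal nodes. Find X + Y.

There are C_n binary search tree shapes on n keys; with n = 9 that is C_9. So X = C_9 = 4862.
The number of full binary trees on 10 internal nodes is the Catalan number C_10. So Y = C_10 = 16796.
X + Y = 4862 + 16796 = 21658.

21658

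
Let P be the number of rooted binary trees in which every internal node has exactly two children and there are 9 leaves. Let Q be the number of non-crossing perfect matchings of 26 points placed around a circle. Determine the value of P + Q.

A full binary tree with L leaves has L−1 internal nodes and is counted by C_{L−1}; L = 9 gives C_8. So P = C_8 = 1430.
Pairing 26 circle points by 13 non-crossing chords gives C_13 matchings. So Q = C_13 = 742900.
P + Q = 1430 + 742900 = 744330.

744330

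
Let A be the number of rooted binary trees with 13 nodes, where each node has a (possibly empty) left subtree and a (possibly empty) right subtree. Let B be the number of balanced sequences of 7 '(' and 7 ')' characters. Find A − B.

There are C_n binary search tree shapes on n keys; with n = 13 that is C_13. So A = C_13 = 742900.
Balanced strings of n pairs of brackets are counted by C_n; here n = 7. So B = C_7 = 429.
A − B = 742900 − 429 = 742471.

742471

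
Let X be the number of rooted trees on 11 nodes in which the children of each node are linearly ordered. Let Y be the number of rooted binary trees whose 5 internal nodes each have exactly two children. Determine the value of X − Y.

16754

Rooted ordered (plane) trees on m nodes have m−1 edges and are counted by C_{m−1}; m = 11 gives C_10. So X = C_10 = 16796.
The number of full binary trees on 5 internal nodes is the Catalan number C_5. So Y = C_5 = 42.
X − Y = 16796 − 42 = 16754.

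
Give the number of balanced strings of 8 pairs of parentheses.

1430

A balanced arrangement of 8 bracket pairs is a Dyck word of semilength 8, so the count is C_8.
C_8 = C(16,8)/9 = 12870/9 = 1430.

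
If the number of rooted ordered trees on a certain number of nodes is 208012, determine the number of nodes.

13

Rooted ordered trees on m nodes are counted by C_{m−1}. The Catalan number equal to 208012 is C_12.
So the index is 12, and the number of nodes is 12 + 1 = 13.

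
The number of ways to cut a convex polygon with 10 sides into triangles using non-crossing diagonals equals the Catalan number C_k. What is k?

Triangulations of a convex m-gon are counted by C_{m−2}; with m = 10 this is C_8.

8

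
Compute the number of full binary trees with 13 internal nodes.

742900

The number of full binary trees on 13 internal nodes is the Catalan number C_13.
C_13 = 742900.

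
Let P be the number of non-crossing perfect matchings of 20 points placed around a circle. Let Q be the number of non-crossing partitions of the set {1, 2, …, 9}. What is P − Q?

11934

Non-crossing perfect matchings of 2n points on a circle are counted by C_n; with 20 points, n = 10. So P = C_10 = 16796.
The non-crossing partitions of [9] form a lattice of size C_9. So Q = C_9 = 4862.
P − Q = 16796 − 4862 = 11934.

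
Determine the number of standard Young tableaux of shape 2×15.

Standard Young tableaux of shape 2×n are counted by C_n; here n = 15.
C_15 = C(30,15)/16 = 155117520/16 = 9694845.

9694845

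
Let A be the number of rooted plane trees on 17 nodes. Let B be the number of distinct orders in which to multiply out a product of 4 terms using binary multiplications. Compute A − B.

Rooted ordered (plane) trees on m nodes have m−1 edges and are counted by C_{m−1}; m = 17 gives C_16. So A = C_16 = 35357670.
Bracketing 4 factors into binary products is counted by C_{4−1} = C_3. So B = C_3 = 5.
A − B = 35357670 − 5 = 35357665.

35357665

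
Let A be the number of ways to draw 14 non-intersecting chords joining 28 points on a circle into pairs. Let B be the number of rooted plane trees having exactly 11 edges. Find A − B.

Non-crossing perfect matchings of 2n points on a circle are counted by C_n; with 28 points, n = 14. So A = C_14 = 2674440.
Rooted ordered trees with n edges are counted by C_n; here n = 11. So B = C_11 = 58786.
A − B = 2674440 − 58786 = 2615654.

2615654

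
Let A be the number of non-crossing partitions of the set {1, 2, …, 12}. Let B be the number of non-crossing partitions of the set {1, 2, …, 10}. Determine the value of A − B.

191216

The non-crossing partitions of [12] form a lattice of size C_12. So A = C_12 = 208012.
Non-crossing partitions of an n-element set are counted by C_n; here n = 10. So B = C_10 = 16796.
A − B = 208012 − 16796 = 191216.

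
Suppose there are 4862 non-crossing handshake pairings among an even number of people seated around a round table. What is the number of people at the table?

Non-crossing handshake pairings of 2n people are counted by C_n. The Catalan number equal to 4862 is C_9.
So n = 9, and there are 2n = 18 people.

18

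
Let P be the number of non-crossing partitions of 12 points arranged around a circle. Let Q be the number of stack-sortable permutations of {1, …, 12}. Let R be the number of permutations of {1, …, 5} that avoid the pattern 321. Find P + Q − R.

415982

The non-crossing partitions of [12] form a lattice of size C_12. So P = C_12 = 208012.
Stack-sortable permutations are exactly the 231-avoiding ones, counted by C_n; here n = 12. So Q = C_12 = 208012.
For any fixed pattern of length 3, the pattern-avoiding permutations of [5] number C_5. So R = C_5 = 42.
P + Q − R = 208012 + 208012 − 42 = 415982.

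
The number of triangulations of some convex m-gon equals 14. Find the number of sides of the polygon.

Triangulations of a convex m-gon are counted by C_{m−2}, and C_4 = 14.
So m − 2 = 4, giving m = 6 sides.

6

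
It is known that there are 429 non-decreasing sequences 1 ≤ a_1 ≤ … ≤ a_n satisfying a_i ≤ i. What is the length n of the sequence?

Such sub-staircase sequences of length n are counted by C_n. The Catalan number equal to 429 is C_7.

7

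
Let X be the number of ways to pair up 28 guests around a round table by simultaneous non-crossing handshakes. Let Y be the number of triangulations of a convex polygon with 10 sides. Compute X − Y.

With 28 = 2·14 people, non-crossing handshake pairings are non-crossing perfect matchings on a circle, counted by C_14. So X = C_14 = 2674440.
Triangulations of a convex m-gon are counted by C_{m−2}; with m = 10 this is C_8. So Y = C_8 = 1430.
X − Y = 2674440 − 1430 = 2673010.

2673010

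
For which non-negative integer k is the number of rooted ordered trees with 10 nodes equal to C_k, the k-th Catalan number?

9

Rooted ordered (plane) trees on m nodes have m−1 edges and are counted by C_{m−1}; m = 10 gives C_9.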